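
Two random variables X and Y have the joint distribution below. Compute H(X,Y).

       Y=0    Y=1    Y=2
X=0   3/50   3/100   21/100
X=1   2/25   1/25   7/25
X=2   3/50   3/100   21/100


H(X,Y) = -Σ p(x,y) log₂ p(x,y)
  p(0,0)=3/50: -0.0600 × log₂(0.0600) = 0.2435
  p(0,1)=3/100: -0.0300 × log₂(0.0300) = 0.1518
  p(0,2)=21/100: -0.2100 × log₂(0.2100) = 0.4728
  p(1,0)=2/25: -0.0800 × log₂(0.0800) = 0.2915
  p(1,1)=1/25: -0.0400 × log₂(0.0400) = 0.1858
  p(1,2)=7/25: -0.2800 × log₂(0.2800) = 0.5142
  p(2,0)=3/50: -0.0600 × log₂(0.0600) = 0.2435
  p(2,1)=3/100: -0.0300 × log₂(0.0300) = 0.1518
  p(2,2)=21/100: -0.2100 × log₂(0.2100) = 0.4728
H(X,Y) = 2.7277 bits


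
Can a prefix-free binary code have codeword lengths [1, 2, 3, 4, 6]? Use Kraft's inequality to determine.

Kraft inequality: Σ 2^(-l_i) ≤ 1 for prefix-free code
Calculating: 2^(-1) + 2^(-2) + 2^(-3) + 2^(-4) + 2^(-6)
= 0.5 + 0.25 + 0.125 + 0.0625 + 0.015625
= 0.9531
Since 0.9531 ≤ 1, prefix-free code exists


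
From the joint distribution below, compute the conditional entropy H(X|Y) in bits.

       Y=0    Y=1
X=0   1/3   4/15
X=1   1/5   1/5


H(X|Y) = Σ_y p(y) H(X|Y=y)
  p(Y=0) = 8/15, H(X|Y=0) = 0.9544
  p(Y=1) = 7/15, H(X|Y=1) = 0.9852
H(X|Y) = 0.5333×0.9544 + 0.4667×0.9852 = 0.9688 bits


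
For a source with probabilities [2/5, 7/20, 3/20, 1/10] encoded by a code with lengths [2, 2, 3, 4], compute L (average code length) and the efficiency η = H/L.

Average length L = Σ p_i × l_i = 2.3500 bits
Entropy H = 1.8016 bits
Efficiency η = H/L × 100% = 76.66%


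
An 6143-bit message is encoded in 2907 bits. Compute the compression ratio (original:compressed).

Compression ratio = Original / Compressed
= 6143 / 2907 = 2.11:1


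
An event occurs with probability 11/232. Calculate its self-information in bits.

Information content I(x) = -log₂(p(x))
I = -log₂(11/232) = -log₂(0.0474)
I = 4.3985 bits


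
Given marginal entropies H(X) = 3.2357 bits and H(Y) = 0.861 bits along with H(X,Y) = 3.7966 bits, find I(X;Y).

I(X;Y) = H(X) + H(Y) - H(X,Y)
I(X;Y) = 3.2357 + 0.861 - 3.7966 = 0.3001 bits


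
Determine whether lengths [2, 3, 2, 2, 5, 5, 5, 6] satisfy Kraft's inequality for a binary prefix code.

Kraft inequality: Σ 2^(-l_i) ≤ 1 for prefix-free code
Calculating: 2^(-2) + 2^(-3) + 2^(-2) + 2^(-2) + 2^(-5) + 2^(-5) + 2^(-5) + 2^(-6)
= 0.25 + 0.125 + 0.25 + 0.25 + 0.03125 + 0.03125 + 0.03125 + 0.015625
= 0.9844
Since 0.9844 ≤ 1, prefix-free code exists


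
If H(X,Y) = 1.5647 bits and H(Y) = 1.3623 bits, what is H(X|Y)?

Chain rule: H(X,Y) = H(X|Y) + H(Y)
H(X|Y) = H(X,Y) - H(Y) = 1.5647 - 1.3623 = 0.2024 bits


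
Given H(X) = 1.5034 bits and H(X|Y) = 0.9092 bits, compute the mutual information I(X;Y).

I(X;Y) = H(X) - H(X|Y)
I(X;Y) = 1.5034 - 0.9092 = 0.5942 bits


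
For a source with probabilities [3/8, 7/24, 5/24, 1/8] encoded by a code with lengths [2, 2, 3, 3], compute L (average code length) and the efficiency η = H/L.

Average length L = Σ p_i × l_i = 2.3333 bits
Entropy H = 1.8956 bits
Efficiency η = H/L × 100% = 81.24%


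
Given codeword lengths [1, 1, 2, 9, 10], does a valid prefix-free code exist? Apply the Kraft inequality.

Kraft inequality: Σ 2^(-l_i) ≤ 1 for prefix-free code
Calculating: 2^(-1) + 2^(-1) + 2^(-2) + 2^(-9) + 2^(-10)
= 0.5 + 0.5 + 0.25 + 0.001953125 + 0.0009765625
= 1.2529
Since 1.2529 > 1, prefix-free code does not exist


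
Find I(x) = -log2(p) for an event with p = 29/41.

Information content I(x) = -log₂(p(x))
I = -log₂(29/41) = -log₂(0.7073)
I = 0.4996 bits


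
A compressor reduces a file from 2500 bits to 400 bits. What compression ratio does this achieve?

Compression ratio = Original / Compressed
= 2500 / 400 = 6.25:1


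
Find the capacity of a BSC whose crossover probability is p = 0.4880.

For BSC with error probability p:
C = 1 - H(p) where H(p) is binary entropy
H(0.4880) = -0.4880 × log₂(0.4880) - 0.5120 × log₂(0.5120)
H(p) = 0.9996
C = 1 - 0.9996 = 0.0004 bits/use


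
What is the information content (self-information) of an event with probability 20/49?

Information content I(x) = -log₂(p(x))
I = -log₂(20/49) = -log₂(0.4082)
I = 1.2928 bits


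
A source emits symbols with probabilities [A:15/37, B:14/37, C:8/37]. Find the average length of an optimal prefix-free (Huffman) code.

Huffman tree construction:
Combine smallest probabilities repeatedly
Resulting codes:
  A: 0 (length 1)
  B: 11 (length 2)
  C: 10 (length 2)
Average length = Σ p(s) × length(s) = 1.5946 bits


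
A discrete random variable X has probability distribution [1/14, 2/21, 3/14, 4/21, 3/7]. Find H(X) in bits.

H(X) = -Σ p(x) log₂ p(x)
  -1/14 × log₂(1/14) = 0.2720
  -2/21 × log₂(2/21) = 0.3231
  -3/14 × log₂(3/14) = 0.4762
  -4/21 × log₂(4/21) = 0.4557
  -3/7 × log₂(3/7) = 0.5239
H(X) = 2.0508 bits


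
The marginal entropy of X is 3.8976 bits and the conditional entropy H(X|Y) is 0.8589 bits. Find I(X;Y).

I(X;Y) = H(X) - H(X|Y)
I(X;Y) = 3.8976 - 0.8589 = 3.0387 bits


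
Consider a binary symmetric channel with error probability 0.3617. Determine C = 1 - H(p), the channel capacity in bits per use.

For BSC with error probability p:
C = 1 - H(p) where H(p) is binary entropy
H(0.3617) = -0.3617 × log₂(0.3617) - 0.6383 × log₂(0.6383)
H(p) = 0.9441
C = 1 - 0.9441 = 0.0559 bits/use


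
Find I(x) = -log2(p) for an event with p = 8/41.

Information content I(x) = -log₂(p(x))
I = -log₂(8/41) = -log₂(0.1951)
I = 2.3576 bits


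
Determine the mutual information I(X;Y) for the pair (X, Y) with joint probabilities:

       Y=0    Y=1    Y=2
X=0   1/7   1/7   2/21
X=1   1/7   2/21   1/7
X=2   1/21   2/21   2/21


H(X) = 1.5538, H(Y) = 1.5850, H(X,Y) = 3.1057
I(X;Y) = H(X) + H(Y) - H(X,Y) = 0.0331 bits


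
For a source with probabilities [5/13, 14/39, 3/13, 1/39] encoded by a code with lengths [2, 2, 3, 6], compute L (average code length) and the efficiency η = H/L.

Average length L = Σ p_i × l_i = 2.3333 bits
Entropy H = 1.6845 bits
Efficiency η = H/L × 100% = 72.19%


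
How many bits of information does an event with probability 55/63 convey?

Information content I(x) = -log₂(p(x))
I = -log₂(55/63) = -log₂(0.8730)
I = 0.1959 bits


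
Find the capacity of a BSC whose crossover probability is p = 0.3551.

For BSC with error probability p:
C = 1 - H(p) where H(p) is binary entropy
H(0.3551) = -0.3551 × log₂(0.3551) - 0.6449 × log₂(0.6449)
H(p) = 0.9385
C = 1 - 0.9385 = 0.0615 bits/use


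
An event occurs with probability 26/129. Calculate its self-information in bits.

Information content I(x) = -log₂(p(x))
I = -log₂(26/129) = -log₂(0.2016)
I = 2.3108 bits


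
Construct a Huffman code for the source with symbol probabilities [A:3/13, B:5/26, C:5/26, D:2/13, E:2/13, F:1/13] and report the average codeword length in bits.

Huffman tree construction:
Combine smallest probabilities repeatedly
Resulting codes:
  A: 01 (length 2)
  B: 111 (length 3)
  C: 00 (length 2)
  D: 101 (length 3)
  E: 110 (length 3)
  F: 100 (length 3)
Average length = Σ p(s) × length(s) = 2.5769 bits


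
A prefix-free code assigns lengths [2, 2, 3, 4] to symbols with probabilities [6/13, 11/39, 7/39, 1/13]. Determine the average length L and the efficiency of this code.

Average length L = Σ p_i × l_i = 2.3333 bits
Entropy H = 1.7593 bits
Efficiency η = H/L × 100% = 75.40%


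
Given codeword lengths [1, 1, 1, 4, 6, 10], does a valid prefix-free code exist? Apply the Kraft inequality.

Kraft inequality: Σ 2^(-l_i) ≤ 1 for prefix-free code
Calculating: 2^(-1) + 2^(-1) + 2^(-1) + 2^(-4) + 2^(-6) + 2^(-10)
= 0.5 + 0.5 + 0.5 + 0.0625 + 0.015625 + 0.0009765625
= 1.5791
Since 1.5791 > 1, prefix-free code does not exist


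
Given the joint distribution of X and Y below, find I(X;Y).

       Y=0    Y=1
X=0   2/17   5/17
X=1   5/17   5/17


H(X) = 0.9774, H(Y) = 0.9774, H(X,Y) = 1.9211
I(X;Y) = H(X) + H(Y) - H(X,Y) = 0.0338 bits


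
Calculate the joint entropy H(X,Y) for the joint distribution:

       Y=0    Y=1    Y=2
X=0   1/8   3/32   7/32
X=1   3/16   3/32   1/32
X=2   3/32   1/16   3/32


H(X,Y) = -Σ p(x,y) log₂ p(x,y)
  p(0,0)=1/8: -0.1250 × log₂(0.1250) = 0.3750
  p(0,1)=3/32: -0.0938 × log₂(0.0938) = 0.3202
  p(0,2)=7/32: -0.2188 × log₂(0.2188) = 0.4796
  p(1,0)=3/16: -0.1875 × log₂(0.1875) = 0.4528
  p(1,1)=3/32: -0.0938 × log₂(0.0938) = 0.3202
  p(1,2)=1/32: -0.0312 × log₂(0.0312) = 0.1562
  p(2,0)=3/32: -0.0938 × log₂(0.0938) = 0.3202
  p(2,1)=1/16: -0.0625 × log₂(0.0625) = 0.2500
  p(2,2)=3/32: -0.0938 × log₂(0.0938) = 0.3202
H(X,Y) = 2.9943 bits


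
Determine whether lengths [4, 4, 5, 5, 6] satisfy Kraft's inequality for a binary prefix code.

Kraft inequality: Σ 2^(-l_i) ≤ 1 for prefix-free code
Calculating: 2^(-4) + 2^(-4) + 2^(-5) + 2^(-5) + 2^(-6)
= 0.0625 + 0.0625 + 0.03125 + 0.03125 + 0.015625
= 0.2031
Since 0.2031 ≤ 1, prefix-free code exists


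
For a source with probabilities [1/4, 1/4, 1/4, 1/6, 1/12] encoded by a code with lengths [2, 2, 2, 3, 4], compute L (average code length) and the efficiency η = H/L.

Average length L = Σ p_i × l_i = 2.3333 bits
Entropy H = 2.2296 bits
Efficiency η = H/L × 100% = 95.55%


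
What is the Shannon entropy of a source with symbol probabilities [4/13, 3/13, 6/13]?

H(X) = -Σ p(x) log₂ p(x)
  -4/13 × log₂(4/13) = 0.5232
  -3/13 × log₂(3/13) = 0.4882
  -6/13 × log₂(6/13) = 0.5148
H(X) = 1.5262 bits


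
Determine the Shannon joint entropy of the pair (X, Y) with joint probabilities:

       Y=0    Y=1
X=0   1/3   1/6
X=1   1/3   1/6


H(X,Y) = -Σ p(x,y) log₂ p(x,y)
  p(0,0)=1/3: -0.3333 × log₂(0.3333) = 0.5283
  p(0,1)=1/6: -0.1667 × log₂(0.1667) = 0.4308
  p(1,0)=1/3: -0.3333 × log₂(0.3333) = 0.5283
  p(1,1)=1/6: -0.1667 × log₂(0.1667) = 0.4308
H(X,Y) = 1.9183 bits


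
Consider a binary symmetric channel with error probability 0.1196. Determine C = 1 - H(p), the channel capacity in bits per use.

For BSC with error probability p:
C = 1 - H(p) where H(p) is binary entropy
H(0.1196) = -0.1196 × log₂(0.1196) - 0.8804 × log₂(0.8804)
H(p) = 0.5282
C = 1 - 0.5282 = 0.4718 bits/use


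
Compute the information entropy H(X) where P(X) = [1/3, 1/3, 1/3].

H(X) = -Σ p(x) log₂ p(x)
  -1/3 × log₂(1/3) = 0.5283
  -1/3 × log₂(1/3) = 0.5283
  -1/3 × log₂(1/3) = 0.5283
H(X) = 1.5850 bits


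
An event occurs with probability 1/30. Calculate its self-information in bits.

Information content I(x) = -log₂(p(x))
I = -log₂(1/30) = -log₂(0.0333)
I = 4.9069 bits


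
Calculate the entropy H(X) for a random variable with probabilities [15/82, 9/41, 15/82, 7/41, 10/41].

H(X) = -Σ p(x) log₂ p(x)
  -15/82 × log₂(15/82) = 0.4483
  -9/41 × log₂(9/41) = 0.4802
  -15/82 × log₂(15/82) = 0.4483
  -7/41 × log₂(7/41) = 0.4354
  -10/41 × log₂(10/41) = 0.4965
H(X) = 2.3087 bits


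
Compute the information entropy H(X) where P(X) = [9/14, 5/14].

H(X) = -Σ p(x) log₂ p(x)
  -9/14 × log₂(9/14) = 0.4098
  -5/14 × log₂(5/14) = 0.5305
H(X) = 0.9403 bits


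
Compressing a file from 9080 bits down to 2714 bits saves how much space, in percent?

Space savings = (1 - Compressed/Original) × 100%
= (1 - 2714/9080) × 100%
= 70.11%


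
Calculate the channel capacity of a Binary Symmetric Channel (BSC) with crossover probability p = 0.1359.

For BSC with error probability p:
C = 1 - H(p) where H(p) is binary entropy
H(0.1359) = -0.1359 × log₂(0.1359) - 0.8641 × log₂(0.8641)
H(p) = 0.5734
C = 1 - 0.5734 = 0.4266 bits/use


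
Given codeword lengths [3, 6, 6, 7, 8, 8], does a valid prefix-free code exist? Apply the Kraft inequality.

Kraft inequality: Σ 2^(-l_i) ≤ 1 for prefix-free code
Calculating: 2^(-3) + 2^(-6) + 2^(-6) + 2^(-7) + 2^(-8) + 2^(-8)
= 0.125 + 0.015625 + 0.015625 + 0.0078125 + 0.00390625 + 0.00390625
= 0.1719
Since 0.1719 ≤ 1, prefix-free code exists


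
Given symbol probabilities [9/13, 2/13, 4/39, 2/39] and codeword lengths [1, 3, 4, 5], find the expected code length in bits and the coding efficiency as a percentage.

Average length L = Σ p_i × l_i = 1.8205 bits
Entropy H = 1.3395 bits
Efficiency η = H/L × 100% = 73.58%


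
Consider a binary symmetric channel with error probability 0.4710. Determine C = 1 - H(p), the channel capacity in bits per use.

For BSC with error probability p:
C = 1 - H(p) where H(p) is binary entropy
H(0.4710) = -0.4710 × log₂(0.4710) - 0.5290 × log₂(0.5290)
H(p) = 0.9976
C = 1 - 0.9976 = 0.0024 bits/use


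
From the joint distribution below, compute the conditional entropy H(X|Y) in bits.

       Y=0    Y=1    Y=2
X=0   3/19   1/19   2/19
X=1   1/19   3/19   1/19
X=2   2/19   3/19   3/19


H(X|Y) = Σ_y p(y) H(X|Y=y)
  p(Y=0) = 6/19, H(X|Y=0) = 1.4591
  p(Y=1) = 7/19, H(X|Y=1) = 1.4488
  p(Y=2) = 6/19, H(X|Y=2) = 1.4591
H(X|Y) = 0.3158×1.4591 + 0.3684×1.4488 + 0.3158×1.4591 = 1.4553 bits


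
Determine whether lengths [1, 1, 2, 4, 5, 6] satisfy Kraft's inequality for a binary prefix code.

Kraft inequality: Σ 2^(-l_i) ≤ 1 for prefix-free code
Calculating: 2^(-1) + 2^(-1) + 2^(-2) + 2^(-4) + 2^(-5) + 2^(-6)
= 0.5 + 0.5 + 0.25 + 0.0625 + 0.03125 + 0.015625
= 1.3594
Since 1.3594 > 1, prefix-free code does not exist


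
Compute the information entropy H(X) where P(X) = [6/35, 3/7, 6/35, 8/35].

H(X) = -Σ p(x) log₂ p(x)
  -6/35 × log₂(6/35) = 0.4362
  -3/7 × log₂(3/7) = 0.5239
  -6/35 × log₂(6/35) = 0.4362
  -8/35 × log₂(8/35) = 0.4867
H(X) = 1.8829 bits


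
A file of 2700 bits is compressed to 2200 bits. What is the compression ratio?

Compression ratio = Original / Compressed
= 2700 / 2200 = 1.23:1


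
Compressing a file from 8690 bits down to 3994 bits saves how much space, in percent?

Space savings = (1 - Compressed/Original) × 100%
= (1 - 3994/8690) × 100%
= 54.04%


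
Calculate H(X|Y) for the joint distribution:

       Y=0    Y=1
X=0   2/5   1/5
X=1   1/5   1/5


H(X|Y) = Σ_y p(y) H(X|Y=y)
  p(Y=0) = 3/5, H(X|Y=0) = 0.9183
  p(Y=1) = 2/5, H(X|Y=1) = 1.0000
H(X|Y) = 0.6000×0.9183 + 0.4000×1.0000 = 0.9510 bits


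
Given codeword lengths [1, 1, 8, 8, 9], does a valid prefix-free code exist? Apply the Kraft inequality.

Kraft inequality: Σ 2^(-l_i) ≤ 1 for prefix-free code
Calculating: 2^(-1) + 2^(-1) + 2^(-8) + 2^(-8) + 2^(-9)
= 0.5 + 0.5 + 0.00390625 + 0.00390625 + 0.001953125
= 1.0098
Since 1.0098 > 1, prefix-free code does not exist


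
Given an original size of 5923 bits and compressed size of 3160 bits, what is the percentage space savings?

Space savings = (1 - Compressed/Original) × 100%
= (1 - 3160/5923) × 100%
= 46.65%


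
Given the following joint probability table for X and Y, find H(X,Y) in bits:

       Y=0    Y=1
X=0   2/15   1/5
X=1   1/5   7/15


H(X,Y) = -Σ p(x,y) log₂ p(x,y)
  p(0,0)=2/15: -0.1333 × log₂(0.1333) = 0.3876
  p(0,1)=1/5: -0.2000 × log₂(0.2000) = 0.4644
  p(1,0)=1/5: -0.2000 × log₂(0.2000) = 0.4644
  p(1,1)=7/15: -0.4667 × log₂(0.4667) = 0.5131
H(X,Y) = 1.8295 bits


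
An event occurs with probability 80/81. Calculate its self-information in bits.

Information content I(x) = -log₂(p(x))
I = -log₂(80/81) = -log₂(0.9877)
I = 0.0179 bits


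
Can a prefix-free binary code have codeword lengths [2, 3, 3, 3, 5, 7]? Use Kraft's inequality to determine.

Kraft inequality: Σ 2^(-l_i) ≤ 1 for prefix-free code
Calculating: 2^(-2) + 2^(-3) + 2^(-3) + 2^(-3) + 2^(-5) + 2^(-7)
= 0.25 + 0.125 + 0.125 + 0.125 + 0.03125 + 0.0078125
= 0.6641
Since 0.6641 ≤ 1, prefix-free code exists


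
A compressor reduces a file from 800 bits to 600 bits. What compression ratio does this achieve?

Compression ratio = Original / Compressed
= 800 / 600 = 1.33:1


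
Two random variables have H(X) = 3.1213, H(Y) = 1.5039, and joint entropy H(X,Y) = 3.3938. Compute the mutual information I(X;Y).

I(X;Y) = H(X) + H(Y) - H(X,Y)
I(X;Y) = 3.1213 + 1.5039 - 3.3938 = 1.2314 bits


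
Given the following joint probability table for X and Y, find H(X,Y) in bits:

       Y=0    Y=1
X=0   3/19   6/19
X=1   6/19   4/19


H(X,Y) = -Σ p(x,y) log₂ p(x,y)
  p(0,0)=3/19: -0.1579 × log₂(0.1579) = 0.4205
  p(0,1)=6/19: -0.3158 × log₂(0.3158) = 0.5251
  p(1,0)=6/19: -0.3158 × log₂(0.3158) = 0.5251
  p(1,1)=4/19: -0.2105 × log₂(0.2105) = 0.4732
H(X,Y) = 1.9440 bits


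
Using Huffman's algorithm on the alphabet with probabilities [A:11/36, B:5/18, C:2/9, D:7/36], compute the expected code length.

Huffman tree construction:
Combine smallest probabilities repeatedly
Resulting codes:
  A: 11 (length 2)
  B: 10 (length 2)
  C: 01 (length 2)
  D: 00 (length 2)
Average length = Σ p(s) × length(s) = 2.0000 bits


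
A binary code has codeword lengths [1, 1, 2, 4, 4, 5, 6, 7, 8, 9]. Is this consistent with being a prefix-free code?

Kraft inequality: Σ 2^(-l_i) ≤ 1 for prefix-free code
Calculating: 2^(-1) + 2^(-1) + 2^(-2) + 2^(-4) + 2^(-4) + 2^(-5) + 2^(-6) + 2^(-7) + 2^(-8) + 2^(-9)
= 0.5 + 0.5 + 0.25 + 0.0625 + 0.0625 + 0.03125 + 0.015625 + 0.0078125 + 0.00390625 + 0.001953125
= 1.4355
Since 1.4355 > 1, prefix-free code does not exist


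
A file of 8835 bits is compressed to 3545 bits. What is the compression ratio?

Compression ratio = Original / Compressed
= 8835 / 3545 = 2.49:1


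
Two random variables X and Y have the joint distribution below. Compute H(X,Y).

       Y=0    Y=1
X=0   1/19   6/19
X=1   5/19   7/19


H(X,Y) = -Σ p(x,y) log₂ p(x,y)
  p(0,0)=1/19: -0.0526 × log₂(0.0526) = 0.2236
  p(0,1)=6/19: -0.3158 × log₂(0.3158) = 0.5251
  p(1,0)=5/19: -0.2632 × log₂(0.2632) = 0.5068
  p(1,1)=7/19: -0.3684 × log₂(0.3684) = 0.5307
H(X,Y) = 1.7863 bits


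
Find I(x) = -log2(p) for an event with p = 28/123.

Information content I(x) = -log₂(p(x))
I = -log₂(28/123) = -log₂(0.2276)
I = 2.1352 bits


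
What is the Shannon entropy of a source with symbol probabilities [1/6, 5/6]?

H(X) = -Σ p(x) log₂ p(x)
  -1/6 × log₂(1/6) = 0.4308
  -5/6 × log₂(5/6) = 0.2192
H(X) = 0.6500 bits


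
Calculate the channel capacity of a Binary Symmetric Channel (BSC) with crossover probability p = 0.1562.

For BSC with error probability p:
C = 1 - H(p) where H(p) is binary entropy
H(0.1562) = -0.1562 × log₂(0.1562) - 0.8438 × log₂(0.8438)
H(p) = 0.6251
C = 1 - 0.6251 = 0.3749 bits/use


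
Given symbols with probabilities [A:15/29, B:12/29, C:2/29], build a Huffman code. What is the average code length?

Huffman tree construction:
Combine smallest probabilities repeatedly
Resulting codes:
  A: 1 (length 1)
  B: 01 (length 2)
  C: 00 (length 2)
Average length = Σ p(s) × length(s) = 1.4828 bits


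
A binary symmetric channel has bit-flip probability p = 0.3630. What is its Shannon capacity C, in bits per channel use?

For BSC with error probability p:
C = 1 - H(p) where H(p) is binary entropy
H(0.3630) = -0.3630 × log₂(0.3630) - 0.6370 × log₂(0.6370)
H(p) = 0.9451
C = 1 - 0.9451 = 0.0549 bits/use


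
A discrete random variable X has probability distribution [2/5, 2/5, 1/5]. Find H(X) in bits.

H(X) = -Σ p(x) log₂ p(x)
  -2/5 × log₂(2/5) = 0.5288
  -2/5 × log₂(2/5) = 0.5288
  -1/5 × log₂(1/5) = 0.4644
H(X) = 1.5219 bits


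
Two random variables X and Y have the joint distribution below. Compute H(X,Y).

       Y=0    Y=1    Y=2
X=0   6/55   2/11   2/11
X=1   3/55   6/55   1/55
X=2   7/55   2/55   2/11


H(X,Y) = -Σ p(x,y) log₂ p(x,y)
  p(0,0)=6/55: -0.1091 × log₂(0.1091) = 0.3487
  p(0,1)=2/11: -0.1818 × log₂(0.1818) = 0.4472
  p(0,2)=2/11: -0.1818 × log₂(0.1818) = 0.4472
  p(1,0)=3/55: -0.0545 × log₂(0.0545) = 0.2289
  p(1,1)=6/55: -0.1091 × log₂(0.1091) = 0.3487
  p(1,2)=1/55: -0.0182 × log₂(0.0182) = 0.1051
  p(2,0)=7/55: -0.1273 × log₂(0.1273) = 0.3785
  p(2,1)=2/55: -0.0364 × log₂(0.0364) = 0.1739
  p(2,2)=2/11: -0.1818 × log₂(0.1818) = 0.4472
H(X,Y) = 2.9253 bits


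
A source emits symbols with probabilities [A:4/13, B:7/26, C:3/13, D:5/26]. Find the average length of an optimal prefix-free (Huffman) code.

Huffman tree construction:
Combine smallest probabilities repeatedly
Resulting codes:
  A: 11 (length 2)
  B: 10 (length 2)
  C: 01 (length 2)
  D: 00 (length 2)
Average length = Σ p(s) × length(s) = 2.0000 bits


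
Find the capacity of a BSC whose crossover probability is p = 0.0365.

For BSC with error probability p:
C = 1 - H(p) where H(p) is binary entropy
H(0.0365) = -0.0365 × log₂(0.0365) - 0.9635 × log₂(0.9635)
H(p) = 0.2260
C = 1 - 0.2260 = 0.7740 bits/use


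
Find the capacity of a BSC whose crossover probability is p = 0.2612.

For BSC with error probability p:
C = 1 - H(p) where H(p) is binary entropy
H(0.2612) = -0.2612 × log₂(0.2612) - 0.7388 × log₂(0.7388)
H(p) = 0.8286
C = 1 - 0.8286 = 0.1714 bits/use


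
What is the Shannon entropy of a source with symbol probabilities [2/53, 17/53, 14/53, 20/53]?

H(X) = -Σ p(x) log₂ p(x)
  -2/53 × log₂(2/53) = 0.1784
  -17/53 × log₂(17/53) = 0.5262
  -14/53 × log₂(14/53) = 0.5073
  -20/53 × log₂(20/53) = 0.5306
H(X) = 1.7425 bits


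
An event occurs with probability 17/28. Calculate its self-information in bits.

Information content I(x) = -log₂(p(x))
I = -log₂(17/28) = -log₂(0.6071)
I = 0.7199 bits


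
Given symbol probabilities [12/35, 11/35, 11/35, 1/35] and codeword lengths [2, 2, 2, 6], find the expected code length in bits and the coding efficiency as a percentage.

Average length L = Σ p_i × l_i = 2.1143 bits
Entropy H = 1.7257 bits
Efficiency η = H/L × 100% = 81.62%


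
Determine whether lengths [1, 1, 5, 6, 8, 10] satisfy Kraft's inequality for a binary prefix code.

Kraft inequality: Σ 2^(-l_i) ≤ 1 for prefix-free code
Calculating: 2^(-1) + 2^(-1) + 2^(-5) + 2^(-6) + 2^(-8) + 2^(-10)
= 0.5 + 0.5 + 0.03125 + 0.015625 + 0.00390625 + 0.0009765625
= 1.0518
Since 1.0518 > 1, prefix-free code does not exist


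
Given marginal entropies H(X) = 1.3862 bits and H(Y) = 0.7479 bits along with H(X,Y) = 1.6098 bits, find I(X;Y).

I(X;Y) = H(X) + H(Y) - H(X,Y)
I(X;Y) = 1.3862 + 0.7479 - 1.6098 = 0.5243 bits


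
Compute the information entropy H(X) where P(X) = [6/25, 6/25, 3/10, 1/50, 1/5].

H(X) = -Σ p(x) log₂ p(x)
  -6/25 × log₂(6/25) = 0.4941
  -6/25 × log₂(6/25) = 0.4941
  -3/10 × log₂(3/10) = 0.5211
  -1/50 × log₂(1/50) = 0.1129
  -1/5 × log₂(1/5) = 0.4644
H(X) = 2.0866 bits


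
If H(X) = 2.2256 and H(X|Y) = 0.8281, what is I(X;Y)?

I(X;Y) = H(X) - H(X|Y)
I(X;Y) = 2.2256 - 0.8281 = 1.3975 bits


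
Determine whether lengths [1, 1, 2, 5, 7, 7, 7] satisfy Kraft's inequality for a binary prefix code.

Kraft inequality: Σ 2^(-l_i) ≤ 1 for prefix-free code
Calculating: 2^(-1) + 2^(-1) + 2^(-2) + 2^(-5) + 2^(-7) + 2^(-7) + 2^(-7)
= 0.5 + 0.5 + 0.25 + 0.03125 + 0.0078125 + 0.0078125 + 0.0078125
= 1.3047
Since 1.3047 > 1, prefix-free code does not exist


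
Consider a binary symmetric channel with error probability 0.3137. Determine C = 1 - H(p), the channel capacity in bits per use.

For BSC with error probability p:
C = 1 - H(p) where H(p) is binary entropy
H(0.3137) = -0.3137 × log₂(0.3137) - 0.6863 × log₂(0.6863)
H(p) = 0.8974
C = 1 - 0.8974 = 0.1026 bits/use


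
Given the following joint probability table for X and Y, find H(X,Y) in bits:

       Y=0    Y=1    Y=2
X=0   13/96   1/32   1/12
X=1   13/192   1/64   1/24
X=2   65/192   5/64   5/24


H(X,Y) = -Σ p(x,y) log₂ p(x,y)
  p(0,0)=13/96: -0.1354 × log₂(0.1354) = 0.3906
  p(0,1)=1/32: -0.0312 × log₂(0.0312) = 0.1562
  p(0,2)=1/12: -0.0833 × log₂(0.0833) = 0.2987
  p(1,0)=13/192: -0.0677 × log₂(0.0677) = 0.2630
  p(1,1)=1/64: -0.0156 × log₂(0.0156) = 0.0938
  p(1,2)=1/24: -0.0417 × log₂(0.0417) = 0.1910
  p(2,0)=65/192: -0.3385 × log₂(0.3385) = 0.5290
  p(2,1)=5/64: -0.0781 × log₂(0.0781) = 0.2873
  p(2,2)=5/24: -0.2083 × log₂(0.2083) = 0.4715
H(X,Y) = 2.6812 bits


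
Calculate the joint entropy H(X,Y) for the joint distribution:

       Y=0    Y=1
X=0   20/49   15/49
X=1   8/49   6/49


H(X,Y) = -Σ p(x,y) log₂ p(x,y)
  p(0,0)=20/49: -0.4082 × log₂(0.4082) = 0.5277
  p(0,1)=15/49: -0.3061 × log₂(0.3061) = 0.5228
  p(1,0)=8/49: -0.1633 × log₂(0.1633) = 0.4269
  p(1,1)=6/49: -0.1224 × log₂(0.1224) = 0.3710
H(X,Y) = 1.8483 bits


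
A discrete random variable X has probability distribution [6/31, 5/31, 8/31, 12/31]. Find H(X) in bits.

H(X) = -Σ p(x) log₂ p(x)
  -6/31 × log₂(6/31) = 0.4586
  -5/31 × log₂(5/31) = 0.4246
  -8/31 × log₂(8/31) = 0.5043
  -12/31 × log₂(12/31) = 0.5300
H(X) = 1.9175 bits


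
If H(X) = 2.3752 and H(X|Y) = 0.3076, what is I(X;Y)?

I(X;Y) = H(X) - H(X|Y)
I(X;Y) = 2.3752 - 0.3076 = 2.0676 bits


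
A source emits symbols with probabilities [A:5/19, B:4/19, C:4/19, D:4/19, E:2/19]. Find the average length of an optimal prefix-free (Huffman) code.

Huffman tree construction:
Combine smallest probabilities repeatedly
Resulting codes:
  A: 10 (length 2)
  B: 111 (length 3)
  C: 00 (length 2)
  D: 01 (length 2)
  E: 110 (length 3)
Average length = Σ p(s) × length(s) = 2.3158 bits


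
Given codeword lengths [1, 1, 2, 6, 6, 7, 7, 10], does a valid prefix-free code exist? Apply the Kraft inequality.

Kraft inequality: Σ 2^(-l_i) ≤ 1 for prefix-free code
Calculating: 2^(-1) + 2^(-1) + 2^(-2) + 2^(-6) + 2^(-6) + 2^(-7) + 2^(-7) + 2^(-10)
= 0.5 + 0.5 + 0.25 + 0.015625 + 0.015625 + 0.0078125 + 0.0078125 + 0.0009765625
= 1.2979
Since 1.2979 > 1, prefix-free code does not exist


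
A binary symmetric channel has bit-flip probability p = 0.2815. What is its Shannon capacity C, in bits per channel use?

For BSC with error probability p:
C = 1 - H(p) where H(p) is binary entropy
H(0.2815) = -0.2815 × log₂(0.2815) - 0.7185 × log₂(0.7185)
H(p) = 0.8575
C = 1 - 0.8575 = 0.1425 bits/use


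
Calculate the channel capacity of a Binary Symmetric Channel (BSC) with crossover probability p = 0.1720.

For BSC with error probability p:
C = 1 - H(p) where H(p) is binary entropy
H(0.1720) = -0.1720 × log₂(0.1720) - 0.8280 × log₂(0.8280)
H(p) = 0.6623
C = 1 - 0.6623 = 0.3377 bits/use


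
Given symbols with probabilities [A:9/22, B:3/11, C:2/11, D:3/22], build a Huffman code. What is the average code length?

Huffman tree construction:
Combine smallest probabilities repeatedly
Resulting codes:
  A: 0 (length 1)
  B: 10 (length 2)
  C: 111 (length 3)
  D: 110 (length 3)
Average length = Σ p(s) × length(s) = 1.9091 bits


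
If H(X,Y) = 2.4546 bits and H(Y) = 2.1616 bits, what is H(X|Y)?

Chain rule: H(X,Y) = H(X|Y) + H(Y)
H(X|Y) = H(X,Y) - H(Y) = 2.4546 - 2.1616 = 0.293 bits


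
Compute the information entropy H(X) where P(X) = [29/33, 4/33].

H(X) = -Σ p(x) log₂ p(x)
  -29/33 × log₂(29/33) = 0.1638
  -4/33 × log₂(4/33) = 0.3690
H(X) = 0.5328 bits


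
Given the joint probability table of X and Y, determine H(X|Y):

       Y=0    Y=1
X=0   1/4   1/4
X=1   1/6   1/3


H(X|Y) = Σ_y p(y) H(X|Y=y)
  p(Y=0) = 5/12, H(X|Y=0) = 0.9710
  p(Y=1) = 7/12, H(X|Y=1) = 0.9852
H(X|Y) = 0.4167×0.9710 + 0.5833×0.9852 = 0.9793 bits


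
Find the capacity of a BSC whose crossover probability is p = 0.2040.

For BSC with error probability p:
C = 1 - H(p) where H(p) is binary entropy
H(0.2040) = -0.2040 × log₂(0.2040) - 0.7960 × log₂(0.7960)
H(p) = 0.7299
C = 1 - 0.7299 = 0.2701 bits/use


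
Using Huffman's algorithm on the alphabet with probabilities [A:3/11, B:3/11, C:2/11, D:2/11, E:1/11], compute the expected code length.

Huffman tree construction:
Combine smallest probabilities repeatedly
Resulting codes:
  A: 01 (length 2)
  B: 10 (length 2)
  C: 111 (length 3)
  D: 00 (length 2)
  E: 110 (length 3)
Average length = Σ p(s) × length(s) = 2.2727 bits


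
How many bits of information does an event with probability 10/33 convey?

Information content I(x) = -log₂(p(x))
I = -log₂(10/33) = -log₂(0.3030)
I = 1.7225 bits


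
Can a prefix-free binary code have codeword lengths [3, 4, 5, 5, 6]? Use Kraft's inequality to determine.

Kraft inequality: Σ 2^(-l_i) ≤ 1 for prefix-free code
Calculating: 2^(-3) + 2^(-4) + 2^(-5) + 2^(-5) + 2^(-6)
= 0.125 + 0.0625 + 0.03125 + 0.03125 + 0.015625
= 0.2656
Since 0.2656 ≤ 1, prefix-free code exists


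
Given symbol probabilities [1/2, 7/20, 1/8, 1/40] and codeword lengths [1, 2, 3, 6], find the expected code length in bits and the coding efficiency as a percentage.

Average length L = Σ p_i × l_i = 1.7250 bits
Entropy H = 1.5381 bits
Efficiency η = H/L × 100% = 89.17%


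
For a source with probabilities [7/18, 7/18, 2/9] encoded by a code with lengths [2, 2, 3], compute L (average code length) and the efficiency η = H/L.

Average length L = Σ p_i × l_i = 2.2222 bits
Entropy H = 1.5420 bits
Efficiency η = H/L × 100% = 69.39%


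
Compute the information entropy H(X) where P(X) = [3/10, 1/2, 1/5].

H(X) = -Σ p(x) log₂ p(x)
  -3/10 × log₂(3/10) = 0.5211
  -1/2 × log₂(1/2) = 0.5000
  -1/5 × log₂(1/5) = 0.4644
H(X) = 1.4855 bits


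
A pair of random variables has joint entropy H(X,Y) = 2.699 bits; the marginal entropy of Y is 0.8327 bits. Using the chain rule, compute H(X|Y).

Chain rule: H(X,Y) = H(X|Y) + H(Y)
H(X|Y) = H(X,Y) - H(Y) = 2.699 - 0.8327 = 1.8663 bits


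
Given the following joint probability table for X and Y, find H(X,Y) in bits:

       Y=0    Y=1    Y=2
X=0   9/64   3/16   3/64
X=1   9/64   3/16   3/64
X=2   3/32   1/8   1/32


H(X,Y) = -Σ p(x,y) log₂ p(x,y)
  p(0,0)=9/64: -0.1406 × log₂(0.1406) = 0.3980
  p(0,1)=3/16: -0.1875 × log₂(0.1875) = 0.4528
  p(0,2)=3/64: -0.0469 × log₂(0.0469) = 0.2070
  p(1,0)=9/64: -0.1406 × log₂(0.1406) = 0.3980
  p(1,1)=3/16: -0.1875 × log₂(0.1875) = 0.4528
  p(1,2)=3/64: -0.0469 × log₂(0.0469) = 0.2070
  p(2,0)=3/32: -0.0938 × log₂(0.0938) = 0.3202
  p(2,1)=1/8: -0.1250 × log₂(0.1250) = 0.3750
  p(2,2)=1/32: -0.0312 × log₂(0.0312) = 0.1562
H(X,Y) = 2.9669 bits


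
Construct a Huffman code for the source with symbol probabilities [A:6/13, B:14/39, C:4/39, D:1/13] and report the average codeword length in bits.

Huffman tree construction:
Combine smallest probabilities repeatedly
Resulting codes:
  A: 0 (length 1)
  B: 11 (length 2)
  C: 101 (length 3)
  D: 100 (length 3)
Average length = Σ p(s) × length(s) = 1.7179 bits


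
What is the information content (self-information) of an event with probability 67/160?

Information content I(x) = -log₂(p(x))
I = -log₂(67/160) = -log₂(0.4188)
I = 1.2558 bits


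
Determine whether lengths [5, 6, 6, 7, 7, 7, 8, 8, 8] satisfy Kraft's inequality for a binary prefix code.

Kraft inequality: Σ 2^(-l_i) ≤ 1 for prefix-free code
Calculating: 2^(-5) + 2^(-6) + 2^(-6) + 2^(-7) + 2^(-7) + 2^(-7) + 2^(-8) + 2^(-8) + 2^(-8)
= 0.03125 + 0.015625 + 0.015625 + 0.0078125 + 0.0078125 + 0.0078125 + 0.00390625 + 0.00390625 + 0.00390625
= 0.0977
Since 0.0977 ≤ 1, prefix-free code exists


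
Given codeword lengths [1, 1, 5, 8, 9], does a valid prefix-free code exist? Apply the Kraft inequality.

Kraft inequality: Σ 2^(-l_i) ≤ 1 for prefix-free code
Calculating: 2^(-1) + 2^(-1) + 2^(-5) + 2^(-8) + 2^(-9)
= 0.5 + 0.5 + 0.03125 + 0.00390625 + 0.001953125
= 1.0371
Since 1.0371 > 1, prefix-free code does not exist


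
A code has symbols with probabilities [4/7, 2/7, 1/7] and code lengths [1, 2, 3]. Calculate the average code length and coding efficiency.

Average length L = Σ p_i × l_i = 1.5714 bits
Entropy H = 1.3788 bits
Efficiency η = H/L × 100% = 87.74%


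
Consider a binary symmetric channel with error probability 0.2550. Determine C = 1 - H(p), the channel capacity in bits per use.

For BSC with error probability p:
C = 1 - H(p) where H(p) is binary entropy
H(0.2550) = -0.2550 × log₂(0.2550) - 0.7450 × log₂(0.7450)
H(p) = 0.8191
C = 1 - 0.8191 = 0.1809 bits/use


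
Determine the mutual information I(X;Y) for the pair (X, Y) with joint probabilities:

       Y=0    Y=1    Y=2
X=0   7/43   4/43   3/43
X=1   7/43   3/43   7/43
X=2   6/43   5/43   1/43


H(X) = 1.5702, H(Y) = 1.5306, H(X,Y) = 3.0173
I(X;Y) = H(X) + H(Y) - H(X,Y) = 0.0835 bits


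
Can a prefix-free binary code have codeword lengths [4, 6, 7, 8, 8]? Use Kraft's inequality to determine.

Kraft inequality: Σ 2^(-l_i) ≤ 1 for prefix-free code
Calculating: 2^(-4) + 2^(-6) + 2^(-7) + 2^(-8) + 2^(-8)
= 0.0625 + 0.015625 + 0.0078125 + 0.00390625 + 0.00390625
= 0.0938
Since 0.0938 ≤ 1, prefix-free code exists


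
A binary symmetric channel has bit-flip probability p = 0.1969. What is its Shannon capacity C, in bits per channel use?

For BSC with error probability p:
C = 1 - H(p) where H(p) is binary entropy
H(0.1969) = -0.1969 × log₂(0.1969) - 0.8031 × log₂(0.8031)
H(p) = 0.7157
C = 1 - 0.7157 = 0.2843 bits/use


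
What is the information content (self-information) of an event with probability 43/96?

Information content I(x) = -log₂(p(x))
I = -log₂(43/96) = -log₂(0.4479)
I = 1.1587 bits


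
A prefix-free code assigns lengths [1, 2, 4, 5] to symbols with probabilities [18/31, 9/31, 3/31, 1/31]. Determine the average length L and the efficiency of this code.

Average length L = Σ p_i × l_i = 1.7097 bits
Entropy H = 1.4593 bits
Efficiency η = H/L × 100% = 85.35%


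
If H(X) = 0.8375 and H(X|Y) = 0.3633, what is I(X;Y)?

I(X;Y) = H(X) - H(X|Y)
I(X;Y) = 0.8375 - 0.3633 = 0.4742 bits


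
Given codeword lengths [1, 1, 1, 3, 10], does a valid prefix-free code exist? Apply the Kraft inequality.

Kraft inequality: Σ 2^(-l_i) ≤ 1 for prefix-free code
Calculating: 2^(-1) + 2^(-1) + 2^(-1) + 2^(-3) + 2^(-10)
= 0.5 + 0.5 + 0.5 + 0.125 + 0.0009765625
= 1.6260
Since 1.6260 > 1, prefix-free code does not exist


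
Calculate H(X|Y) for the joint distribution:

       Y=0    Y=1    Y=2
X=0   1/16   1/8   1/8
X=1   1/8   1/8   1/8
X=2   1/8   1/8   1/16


H(X|Y) = Σ_y p(y) H(X|Y=y)
  p(Y=0) = 5/16, H(X|Y=0) = 1.5219
  p(Y=1) = 3/8, H(X|Y=1) = 1.5850
  p(Y=2) = 5/16, H(X|Y=2) = 1.5219
H(X|Y) = 0.3125×1.5219 + 0.3750×1.5850 + 0.3125×1.5219 = 1.5456 bits


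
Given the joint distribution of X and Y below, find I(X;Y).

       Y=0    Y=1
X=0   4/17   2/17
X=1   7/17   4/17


H(X) = 0.9367, H(Y) = 0.9367, H(X,Y) = 1.8727
I(X;Y) = H(X) + H(Y) - H(X,Y) = 0.0007 bits


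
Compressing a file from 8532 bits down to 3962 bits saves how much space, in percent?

Space savings = (1 - Compressed/Original) × 100%
= (1 - 3962/8532) × 100%
= 53.56%


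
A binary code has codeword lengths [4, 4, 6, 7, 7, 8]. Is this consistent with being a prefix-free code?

Kraft inequality: Σ 2^(-l_i) ≤ 1 for prefix-free code
Calculating: 2^(-4) + 2^(-4) + 2^(-6) + 2^(-7) + 2^(-7) + 2^(-8)
= 0.0625 + 0.0625 + 0.015625 + 0.0078125 + 0.0078125 + 0.00390625
= 0.1602
Since 0.1602 ≤ 1, prefix-free code exists


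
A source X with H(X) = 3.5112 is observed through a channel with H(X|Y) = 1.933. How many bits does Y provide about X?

I(X;Y) = H(X) - H(X|Y)
I(X;Y) = 3.5112 - 1.933 = 1.5782 bits


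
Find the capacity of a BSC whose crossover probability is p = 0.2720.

For BSC with error probability p:
C = 1 - H(p) where H(p) is binary entropy
H(0.2720) = -0.2720 × log₂(0.2720) - 0.7280 × log₂(0.7280)
H(p) = 0.8443
C = 1 - 0.8443 = 0.1557 bits/use


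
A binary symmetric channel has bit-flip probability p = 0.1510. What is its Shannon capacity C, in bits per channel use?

For BSC with error probability p:
C = 1 - H(p) where H(p) is binary entropy
H(0.1510) = -0.1510 × log₂(0.1510) - 0.8490 × log₂(0.8490)
H(p) = 0.6123
C = 1 - 0.6123 = 0.3877 bits/use


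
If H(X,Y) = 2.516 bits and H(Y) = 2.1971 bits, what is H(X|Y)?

Chain rule: H(X,Y) = H(X|Y) + H(Y)
H(X|Y) = H(X,Y) - H(Y) = 2.516 - 2.1971 = 0.3189 bits


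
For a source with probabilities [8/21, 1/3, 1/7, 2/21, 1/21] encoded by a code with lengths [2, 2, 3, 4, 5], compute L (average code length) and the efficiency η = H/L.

Average length L = Σ p_i × l_i = 2.4762 bits
Entropy H = 1.9920 bits
Efficiency η = H/L × 100% = 80.45%


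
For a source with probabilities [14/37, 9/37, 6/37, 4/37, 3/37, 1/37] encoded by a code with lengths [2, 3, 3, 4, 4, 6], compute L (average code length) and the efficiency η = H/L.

Average length L = Σ p_i × l_i = 2.8919 bits
Entropy H = 2.2339 bits
Efficiency η = H/L × 100% = 77.25%


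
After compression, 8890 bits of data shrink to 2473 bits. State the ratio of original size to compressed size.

Compression ratio = Original / Compressed
= 8890 / 2473 = 3.59:1


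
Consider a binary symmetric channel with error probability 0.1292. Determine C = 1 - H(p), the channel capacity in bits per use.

For BSC with error probability p:
C = 1 - H(p) where H(p) is binary entropy
H(0.1292) = -0.1292 × log₂(0.1292) - 0.8708 × log₂(0.8708)
H(p) = 0.5552
C = 1 - 0.5552 = 0.4448 bits/use


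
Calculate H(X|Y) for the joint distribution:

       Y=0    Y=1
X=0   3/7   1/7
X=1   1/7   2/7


H(X|Y) = Σ_y p(y) H(X|Y=y)
  p(Y=0) = 4/7, H(X|Y=0) = 0.8113
  p(Y=1) = 3/7, H(X|Y=1) = 0.9183
H(X|Y) = 0.5714×0.8113 + 0.4286×0.9183 = 0.8571 bits


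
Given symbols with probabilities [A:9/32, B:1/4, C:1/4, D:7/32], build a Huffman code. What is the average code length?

Huffman tree construction:
Combine smallest probabilities repeatedly
Resulting codes:
  A: 11 (length 2)
  B: 01 (length 2)
  C: 10 (length 2)
  D: 00 (length 2)
Average length = Σ p(s) × length(s) = 2.0000 bits


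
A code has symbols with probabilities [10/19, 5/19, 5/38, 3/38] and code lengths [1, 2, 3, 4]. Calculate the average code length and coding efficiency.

Average length L = Σ p_i × l_i = 1.7632 bits
Entropy H = 1.6684 bits
Efficiency η = H/L × 100% = 94.63%


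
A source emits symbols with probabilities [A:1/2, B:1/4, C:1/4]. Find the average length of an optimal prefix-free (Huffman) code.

Huffman tree construction:
Combine smallest probabilities repeatedly
Resulting codes:
  A: 0 (length 1)
  B: 10 (length 2)
  C: 11 (length 2)
Average length = Σ p(s) × length(s) = 1.5000 bits


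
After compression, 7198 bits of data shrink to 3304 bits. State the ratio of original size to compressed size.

Compression ratio = Original / Compressed
= 7198 / 3304 = 2.18:1


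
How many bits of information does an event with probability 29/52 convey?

Information content I(x) = -log₂(p(x))
I = -log₂(29/52) = -log₂(0.5577)
I = 0.8425 bits


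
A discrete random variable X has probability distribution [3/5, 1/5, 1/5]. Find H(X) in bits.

H(X) = -Σ p(x) log₂ p(x)
  -3/5 × log₂(3/5) = 0.4422
  -1/5 × log₂(1/5) = 0.4644
  -1/5 × log₂(1/5) = 0.4644
H(X) = 1.3710 bits


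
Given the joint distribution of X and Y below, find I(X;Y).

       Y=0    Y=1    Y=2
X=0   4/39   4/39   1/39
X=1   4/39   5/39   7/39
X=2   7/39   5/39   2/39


H(X) = 1.5461, H(Y) = 1.5642, H(X,Y) = 3.0156
I(X;Y) = H(X) + H(Y) - H(X,Y) = 0.0947 bits


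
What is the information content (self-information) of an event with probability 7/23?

Information content I(x) = -log₂(p(x))
I = -log₂(7/23) = -log₂(0.3043)
I = 1.7162 bits


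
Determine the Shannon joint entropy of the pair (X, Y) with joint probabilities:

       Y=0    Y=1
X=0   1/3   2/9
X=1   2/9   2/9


H(X,Y) = -Σ p(x,y) log₂ p(x,y)
  p(0,0)=1/3: -0.3333 × log₂(0.3333) = 0.5283
  p(0,1)=2/9: -0.2222 × log₂(0.2222) = 0.4822
  p(1,0)=2/9: -0.2222 × log₂(0.2222) = 0.4822
  p(1,1)=2/9: -0.2222 × log₂(0.2222) = 0.4822
H(X,Y) = 1.9749 bits
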